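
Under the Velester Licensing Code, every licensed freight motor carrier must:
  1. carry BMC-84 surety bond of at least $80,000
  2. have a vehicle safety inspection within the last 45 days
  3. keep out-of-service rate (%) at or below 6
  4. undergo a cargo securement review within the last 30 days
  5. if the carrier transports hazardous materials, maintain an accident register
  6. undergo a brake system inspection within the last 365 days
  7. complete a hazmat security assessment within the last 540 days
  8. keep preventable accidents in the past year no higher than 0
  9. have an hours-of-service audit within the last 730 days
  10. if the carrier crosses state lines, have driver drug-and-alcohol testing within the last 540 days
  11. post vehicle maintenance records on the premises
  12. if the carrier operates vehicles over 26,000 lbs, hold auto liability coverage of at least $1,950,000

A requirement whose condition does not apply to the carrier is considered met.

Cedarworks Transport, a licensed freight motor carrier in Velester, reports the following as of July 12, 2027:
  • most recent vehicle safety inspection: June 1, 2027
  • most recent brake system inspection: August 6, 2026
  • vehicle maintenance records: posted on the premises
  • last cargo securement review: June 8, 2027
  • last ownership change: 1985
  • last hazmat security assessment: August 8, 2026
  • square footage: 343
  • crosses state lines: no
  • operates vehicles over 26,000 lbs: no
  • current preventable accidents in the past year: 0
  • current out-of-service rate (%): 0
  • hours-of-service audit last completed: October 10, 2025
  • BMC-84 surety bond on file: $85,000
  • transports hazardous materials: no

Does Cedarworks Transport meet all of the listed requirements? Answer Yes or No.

No

1. BMC-84 surety bond $85,000 ≥ $80,000 → met
2. vehicle safety inspection 41 days ago vs limit 45 → met
3. out-of-service rate (%) 0 ≤ 6 → met
4. cargo securement review 34 days ago vs limit 30 → not met
5. condition 'transports hazardous materials' does not hold → requirement n/a → met
6. brake system inspection 340 days ago vs limit 365 → met
7. hazmat security assessment 338 days ago vs limit 540 → met
8. preventable accidents in the past year 0 ≤ 0 → met
9. hours-of-service audit 640 days ago vs limit 730 → met
10. condition 'crosses state lines' does not hold → requirement n/a → met
11. vehicle maintenance records present → met
12. condition 'operates vehicles over 26,000 lbs' does not hold → requirement n/a → met
Not met: 4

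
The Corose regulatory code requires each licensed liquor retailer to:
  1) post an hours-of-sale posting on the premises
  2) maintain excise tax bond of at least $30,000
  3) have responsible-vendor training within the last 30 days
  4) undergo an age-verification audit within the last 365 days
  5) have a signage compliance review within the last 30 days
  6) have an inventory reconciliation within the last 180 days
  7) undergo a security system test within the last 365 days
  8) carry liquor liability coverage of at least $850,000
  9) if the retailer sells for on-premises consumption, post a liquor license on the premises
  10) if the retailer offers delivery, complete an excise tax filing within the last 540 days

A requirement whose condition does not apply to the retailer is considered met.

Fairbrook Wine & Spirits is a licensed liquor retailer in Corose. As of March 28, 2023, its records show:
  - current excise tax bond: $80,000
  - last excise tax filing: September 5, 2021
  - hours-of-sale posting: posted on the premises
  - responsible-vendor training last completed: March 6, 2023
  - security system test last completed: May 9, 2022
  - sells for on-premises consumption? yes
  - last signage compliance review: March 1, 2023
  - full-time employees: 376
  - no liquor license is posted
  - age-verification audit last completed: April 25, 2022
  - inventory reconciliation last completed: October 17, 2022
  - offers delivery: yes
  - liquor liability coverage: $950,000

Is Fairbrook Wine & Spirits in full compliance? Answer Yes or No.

No

1. hours-of-sale posting present → met
2. excise tax bond $80,000 ≥ $30,000 → met
3. responsible-vendor training 22 days ago vs limit 30 → met
4. age-verification audit 337 days ago vs limit 365 → met
5. signage compliance review 27 days ago vs limit 30 → met
6. inventory reconciliation 162 days ago vs limit 180 → met
7. security system test 323 days ago vs limit 365 → met
8. liquor liability coverage $950,000 ≥ $850,000 → met
9. condition 'sells for on-premises consumption' holds; liquor license absent → not met
10. condition 'offers delivery' holds; excise tax filing 569 days ago vs limit 540 → not met
Not met: 9, 10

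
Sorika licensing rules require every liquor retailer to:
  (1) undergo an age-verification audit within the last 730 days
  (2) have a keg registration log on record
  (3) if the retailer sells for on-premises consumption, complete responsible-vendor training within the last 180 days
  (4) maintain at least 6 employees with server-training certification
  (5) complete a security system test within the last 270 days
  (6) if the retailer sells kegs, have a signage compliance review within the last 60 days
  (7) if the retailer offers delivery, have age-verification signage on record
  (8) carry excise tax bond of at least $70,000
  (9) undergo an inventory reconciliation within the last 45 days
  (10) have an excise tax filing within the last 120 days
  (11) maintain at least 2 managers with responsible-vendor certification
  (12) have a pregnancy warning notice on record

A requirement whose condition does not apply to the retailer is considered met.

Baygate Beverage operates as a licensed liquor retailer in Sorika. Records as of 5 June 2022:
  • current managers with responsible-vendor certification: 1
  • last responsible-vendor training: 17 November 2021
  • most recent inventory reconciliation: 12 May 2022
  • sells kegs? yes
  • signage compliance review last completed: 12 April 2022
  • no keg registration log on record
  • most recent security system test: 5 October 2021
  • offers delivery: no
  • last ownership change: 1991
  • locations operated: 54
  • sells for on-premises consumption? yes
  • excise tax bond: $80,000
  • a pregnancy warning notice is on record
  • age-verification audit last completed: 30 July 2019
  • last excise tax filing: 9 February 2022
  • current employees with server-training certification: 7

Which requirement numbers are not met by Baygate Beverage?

1. age-verification audit 1041 days ago vs limit 730 → not met
2. keg registration log absent → not met
3. condition 'sells for on-premises consumption' holds; responsible-vendor training 200 days ago vs limit 180 → not met
4. employees with server-training certification 7 ≥ 6 → met
5. security system test 243 days ago vs limit 270 → met
6. condition 'sells kegs' holds; signage compliance review 54 days ago vs limit 60 → met
7. condition 'offers delivery' does not hold → requirement n/a → met
8. excise tax bond $80,000 ≥ $70,000 → met
9. inventory reconciliation 24 days ago vs limit 45 → met
10. excise tax filing 116 days ago vs limit 120 → met
11. managers with responsible-vendor certification 1 < 2 → not met
12. pregnancy warning notice present → met
Not met: 1, 2, 3, 11

1, 2, 3, 11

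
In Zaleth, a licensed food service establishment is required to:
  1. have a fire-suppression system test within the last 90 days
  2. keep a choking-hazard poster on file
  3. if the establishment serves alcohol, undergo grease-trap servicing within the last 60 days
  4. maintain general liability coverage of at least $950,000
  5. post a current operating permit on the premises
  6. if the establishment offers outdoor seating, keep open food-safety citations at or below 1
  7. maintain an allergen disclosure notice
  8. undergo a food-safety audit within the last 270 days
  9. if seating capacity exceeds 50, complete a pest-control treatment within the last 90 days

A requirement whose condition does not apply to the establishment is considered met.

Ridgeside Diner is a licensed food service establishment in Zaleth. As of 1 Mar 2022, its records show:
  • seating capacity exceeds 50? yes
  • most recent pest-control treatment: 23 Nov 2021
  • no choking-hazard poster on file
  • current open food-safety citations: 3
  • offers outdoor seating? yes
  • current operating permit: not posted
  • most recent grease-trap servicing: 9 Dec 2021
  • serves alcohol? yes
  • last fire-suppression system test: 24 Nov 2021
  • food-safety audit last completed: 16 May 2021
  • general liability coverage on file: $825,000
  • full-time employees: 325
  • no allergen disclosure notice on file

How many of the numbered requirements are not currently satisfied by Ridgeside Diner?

1. fire-suppression system test 97 days ago vs limit 90 → not met
2. choking-hazard poster absent → not met
3. condition 'serves alcohol' holds; grease-trap servicing 82 days ago vs limit 60 → not met
4. general liability coverage $825,000 < $950,000 → not met
5. current operating permit absent → not met
6. condition 'offers outdoor seating' holds; open food-safety citations 3 > 1 → not met
7. allergen disclosure notice absent → not met
8. food-safety audit 289 days ago vs limit 270 → not met
9. condition 'seating capacity exceeds 50' holds; pest-control treatment 98 days ago vs limit 90 → not met
Not met: 9 of 9

9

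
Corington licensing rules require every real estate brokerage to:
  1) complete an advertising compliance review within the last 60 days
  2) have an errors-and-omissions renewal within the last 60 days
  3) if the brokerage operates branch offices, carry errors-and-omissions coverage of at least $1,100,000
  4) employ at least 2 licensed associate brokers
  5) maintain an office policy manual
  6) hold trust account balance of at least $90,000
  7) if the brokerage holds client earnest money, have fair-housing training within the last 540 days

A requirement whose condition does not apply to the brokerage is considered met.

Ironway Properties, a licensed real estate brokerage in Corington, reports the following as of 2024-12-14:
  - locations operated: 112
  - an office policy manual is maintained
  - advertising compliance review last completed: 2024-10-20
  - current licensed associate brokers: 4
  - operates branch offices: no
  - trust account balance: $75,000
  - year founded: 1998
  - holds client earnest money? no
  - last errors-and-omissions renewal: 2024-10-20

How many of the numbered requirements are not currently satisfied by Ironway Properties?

1. advertising compliance review 55 days ago vs limit 60 → met
2. errors-and-omissions renewal 55 days ago vs limit 60 → met
3. condition 'operates branch offices' does not hold → requirement n/a → met
4. licensed associate brokers 4 ≥ 2 → met
5. office policy manual present → met
6. trust account balance $75,000 < $90,000 → not met
7. condition 'holds client earnest money' does not hold → requirement n/a → met
Not met: 1 of 7

1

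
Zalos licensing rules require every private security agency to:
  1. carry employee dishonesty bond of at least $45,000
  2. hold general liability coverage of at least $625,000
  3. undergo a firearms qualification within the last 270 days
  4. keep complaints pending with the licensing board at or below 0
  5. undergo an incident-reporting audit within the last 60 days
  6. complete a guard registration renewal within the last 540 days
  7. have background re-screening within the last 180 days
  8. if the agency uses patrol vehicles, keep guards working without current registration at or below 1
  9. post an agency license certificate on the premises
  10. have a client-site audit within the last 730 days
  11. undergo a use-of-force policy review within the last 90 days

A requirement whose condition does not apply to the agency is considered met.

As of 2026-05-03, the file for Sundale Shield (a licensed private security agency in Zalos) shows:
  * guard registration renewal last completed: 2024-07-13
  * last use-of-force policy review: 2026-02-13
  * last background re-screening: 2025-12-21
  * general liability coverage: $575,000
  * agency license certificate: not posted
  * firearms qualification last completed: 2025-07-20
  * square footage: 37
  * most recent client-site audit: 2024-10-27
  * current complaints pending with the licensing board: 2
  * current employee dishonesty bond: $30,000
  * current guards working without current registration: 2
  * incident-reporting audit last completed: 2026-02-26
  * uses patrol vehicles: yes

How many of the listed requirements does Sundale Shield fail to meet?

1. employee dishonesty bond $30,000 < $45,000 → not met
2. general liability coverage $575,000 < $625,000 → not met
3. firearms qualification 287 days ago vs limit 270 → not met
4. complaints pending with the licensing board 2 > 0 → not met
5. incident-reporting audit 66 days ago vs limit 60 → not met
6. guard registration renewal 659 days ago vs limit 540 → not met
7. background re-screening 133 days ago vs limit 180 → met
8. condition 'uses patrol vehicles' holds; guards working without current registration 2 > 1 → not met
9. agency license certificate absent → not met
10. client-site audit 553 days ago vs limit 730 → met
11. use-of-force policy review 79 days ago vs limit 90 → met
Not met: 8 of 11

8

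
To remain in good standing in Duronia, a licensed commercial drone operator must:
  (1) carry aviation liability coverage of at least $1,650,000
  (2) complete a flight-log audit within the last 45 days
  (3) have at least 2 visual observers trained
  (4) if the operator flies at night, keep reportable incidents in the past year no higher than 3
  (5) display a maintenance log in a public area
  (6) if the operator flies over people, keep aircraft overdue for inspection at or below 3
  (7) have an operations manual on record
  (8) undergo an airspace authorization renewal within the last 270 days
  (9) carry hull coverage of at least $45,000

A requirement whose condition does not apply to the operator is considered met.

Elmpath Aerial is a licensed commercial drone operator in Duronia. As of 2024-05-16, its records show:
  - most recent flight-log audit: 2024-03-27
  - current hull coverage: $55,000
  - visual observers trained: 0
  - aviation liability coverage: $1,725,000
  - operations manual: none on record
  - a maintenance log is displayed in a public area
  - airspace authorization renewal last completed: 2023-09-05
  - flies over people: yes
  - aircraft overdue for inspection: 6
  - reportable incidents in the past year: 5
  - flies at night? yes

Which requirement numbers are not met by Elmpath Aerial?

1. aviation liability coverage $1,725,000 ≥ $1,650,000 → met
2. flight-log audit 50 days ago vs limit 45 → not met
3. visual observers trained 0 < 2 → not met
4. condition 'flies at night' holds; reportable incidents in the past year 5 > 3 → not met
5. maintenance log present → met
6. condition 'flies over people' holds; aircraft overdue for inspection 6 > 3 → not met
7. operations manual absent → not met
8. airspace authorization renewal 254 days ago vs limit 270 → met
9. hull coverage $55,000 ≥ $45,000 → met
Not met: 2, 3, 4, 6, 7

2, 3, 4, 6, 7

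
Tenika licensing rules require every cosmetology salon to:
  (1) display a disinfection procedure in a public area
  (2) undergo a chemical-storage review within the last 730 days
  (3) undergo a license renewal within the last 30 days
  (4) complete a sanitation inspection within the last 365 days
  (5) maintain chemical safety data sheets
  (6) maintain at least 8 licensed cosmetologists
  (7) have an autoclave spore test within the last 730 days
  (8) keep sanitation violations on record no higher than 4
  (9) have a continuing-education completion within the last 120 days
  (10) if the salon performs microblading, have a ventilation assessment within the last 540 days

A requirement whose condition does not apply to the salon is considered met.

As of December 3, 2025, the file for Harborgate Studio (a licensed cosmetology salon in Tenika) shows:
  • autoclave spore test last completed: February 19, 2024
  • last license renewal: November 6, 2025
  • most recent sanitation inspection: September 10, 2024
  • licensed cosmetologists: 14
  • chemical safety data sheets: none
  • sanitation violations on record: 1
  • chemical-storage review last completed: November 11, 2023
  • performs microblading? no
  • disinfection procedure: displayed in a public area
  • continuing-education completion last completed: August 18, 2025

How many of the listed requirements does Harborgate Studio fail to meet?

1. disinfection procedure present → met
2. chemical-storage review 753 days ago vs limit 730 → not met
3. license renewal 27 days ago vs limit 30 → met
4. sanitation inspection 449 days ago vs limit 365 → not met
5. chemical safety data sheets absent → not met
6. licensed cosmetologists 14 ≥ 8 → met
7. autoclave spore test 653 days ago vs limit 730 → met
8. sanitation violations on record 1 ≤ 4 → met
9. continuing-education completion 107 days ago vs limit 120 → met
10. condition 'performs microblading' does not hold → requirement n/a → met
Not met: 3 of 10

3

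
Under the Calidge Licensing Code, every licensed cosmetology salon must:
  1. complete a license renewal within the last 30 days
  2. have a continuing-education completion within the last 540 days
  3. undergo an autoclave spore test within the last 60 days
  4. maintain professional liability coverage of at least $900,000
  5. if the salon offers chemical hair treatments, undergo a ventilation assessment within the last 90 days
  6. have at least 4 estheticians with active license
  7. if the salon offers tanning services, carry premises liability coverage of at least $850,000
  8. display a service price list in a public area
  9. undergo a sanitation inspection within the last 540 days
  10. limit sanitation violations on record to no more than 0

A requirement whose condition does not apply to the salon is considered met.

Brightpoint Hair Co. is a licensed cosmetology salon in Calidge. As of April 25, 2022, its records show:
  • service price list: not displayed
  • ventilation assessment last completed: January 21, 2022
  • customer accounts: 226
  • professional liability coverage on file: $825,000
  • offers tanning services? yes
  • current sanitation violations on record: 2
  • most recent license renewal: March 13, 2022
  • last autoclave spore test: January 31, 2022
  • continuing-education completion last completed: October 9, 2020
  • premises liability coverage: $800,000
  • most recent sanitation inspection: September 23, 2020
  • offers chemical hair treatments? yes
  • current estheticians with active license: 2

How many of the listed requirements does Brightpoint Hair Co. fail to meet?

10

1. license renewal 43 days ago vs limit 30 → not met
2. continuing-education completion 563 days ago vs limit 540 → not met
3. autoclave spore test 84 days ago vs limit 60 → not met
4. professional liability coverage $825,000 < $900,000 → not met
5. condition 'offers chemical hair treatments' holds; ventilation assessment 94 days ago vs limit 90 → not met
6. estheticians with active license 2 < 4 → not met
7. condition 'offers tanning services' holds; premises liability coverage $800,000 < $850,000 → not met
8. service price list absent → not met
9. sanitation inspection 579 days ago vs limit 540 → not met
10. sanitation violations on record 2 > 0 → not met
Not met: 10 of 10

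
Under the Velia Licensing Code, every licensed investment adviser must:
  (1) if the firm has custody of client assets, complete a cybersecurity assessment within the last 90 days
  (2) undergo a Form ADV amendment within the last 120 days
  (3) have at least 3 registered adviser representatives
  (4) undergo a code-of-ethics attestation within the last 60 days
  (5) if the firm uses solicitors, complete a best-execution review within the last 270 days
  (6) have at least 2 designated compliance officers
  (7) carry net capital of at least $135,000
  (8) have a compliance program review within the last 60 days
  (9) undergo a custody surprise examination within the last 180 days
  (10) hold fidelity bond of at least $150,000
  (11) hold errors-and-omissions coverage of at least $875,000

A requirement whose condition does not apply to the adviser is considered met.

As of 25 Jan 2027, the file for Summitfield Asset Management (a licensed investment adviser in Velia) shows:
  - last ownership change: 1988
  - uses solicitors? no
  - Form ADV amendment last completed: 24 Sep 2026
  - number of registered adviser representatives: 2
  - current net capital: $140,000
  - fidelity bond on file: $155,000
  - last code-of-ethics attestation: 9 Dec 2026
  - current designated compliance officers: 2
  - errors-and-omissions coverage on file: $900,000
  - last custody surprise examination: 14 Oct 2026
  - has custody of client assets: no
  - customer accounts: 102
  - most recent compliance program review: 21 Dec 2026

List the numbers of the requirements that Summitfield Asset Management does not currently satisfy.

2, 3

1. condition 'has custody of client assets' does not hold → requirement n/a → met
2. Form ADV amendment 123 days ago vs limit 120 → not met
3. registered adviser representatives 2 < 3 → not met
4. code-of-ethics attestation 47 days ago vs limit 60 → met
5. condition 'uses solicitors' does not hold → requirement n/a → met
6. designated compliance officers 2 ≥ 2 → met
7. net capital $140,000 ≥ $135,000 → met
8. compliance program review 35 days ago vs limit 60 → met
9. custody surprise examination 103 days ago vs limit 180 → met
10. fidelity bond $155,000 ≥ $150,000 → met
11. errors-and-omissions coverage $900,000 ≥ $875,000 → met
Not met: 2, 3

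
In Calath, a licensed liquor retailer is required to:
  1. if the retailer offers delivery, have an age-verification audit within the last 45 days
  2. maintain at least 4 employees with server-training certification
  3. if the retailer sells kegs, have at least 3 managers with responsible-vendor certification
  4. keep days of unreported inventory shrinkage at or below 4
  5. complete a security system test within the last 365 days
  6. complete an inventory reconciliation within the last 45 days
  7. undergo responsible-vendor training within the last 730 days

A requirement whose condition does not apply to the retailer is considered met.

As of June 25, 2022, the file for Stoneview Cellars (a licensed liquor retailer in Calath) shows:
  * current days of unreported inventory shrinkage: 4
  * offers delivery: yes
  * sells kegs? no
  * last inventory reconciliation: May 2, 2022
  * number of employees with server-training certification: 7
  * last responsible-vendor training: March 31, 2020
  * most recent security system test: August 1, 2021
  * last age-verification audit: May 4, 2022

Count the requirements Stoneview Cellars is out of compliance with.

1. condition 'offers delivery' holds; age-verification audit 52 days ago vs limit 45 → not met
2. employees with server-training certification 7 ≥ 4 → met
3. condition 'sells kegs' does not hold → requirement n/a → met
4. days of unreported inventory shrinkage 4 ≤ 4 → met
5. security system test 328 days ago vs limit 365 → met
6. inventory reconciliation 54 days ago vs limit 45 → not met
7. responsible-vendor training 816 days ago vs limit 730 → not met
Not met: 3 of 7

3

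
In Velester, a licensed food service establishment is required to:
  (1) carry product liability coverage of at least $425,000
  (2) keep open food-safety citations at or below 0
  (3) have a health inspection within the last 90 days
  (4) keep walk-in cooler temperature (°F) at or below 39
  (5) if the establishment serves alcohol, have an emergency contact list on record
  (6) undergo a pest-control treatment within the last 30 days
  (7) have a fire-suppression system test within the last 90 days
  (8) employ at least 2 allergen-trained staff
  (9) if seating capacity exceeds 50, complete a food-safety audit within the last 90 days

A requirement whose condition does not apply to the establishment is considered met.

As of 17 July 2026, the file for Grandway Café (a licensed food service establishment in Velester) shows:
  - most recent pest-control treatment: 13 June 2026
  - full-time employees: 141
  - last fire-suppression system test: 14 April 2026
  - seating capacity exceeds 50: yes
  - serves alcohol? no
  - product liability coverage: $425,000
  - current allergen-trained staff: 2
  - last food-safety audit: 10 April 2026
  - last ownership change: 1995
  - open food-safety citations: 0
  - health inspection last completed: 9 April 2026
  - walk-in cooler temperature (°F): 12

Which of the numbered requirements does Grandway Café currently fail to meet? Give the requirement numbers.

1. product liability coverage $425,000 ≥ $425,000 → met
2. open food-safety citations 0 ≤ 0 → met
3. health inspection 99 days ago vs limit 90 → not met
4. walk-in cooler temperature (°F) 12 ≤ 39 → met
5. condition 'serves alcohol' does not hold → requirement n/a → met
6. pest-control treatment 34 days ago vs limit 30 → not met
7. fire-suppression system test 94 days ago vs limit 90 → not met
8. allergen-trained staff 2 ≥ 2 → met
9. condition 'seating capacity exceeds 50' holds; food-safety audit 98 days ago vs limit 90 → not met
Not met: 3, 6, 7, 9

3, 6, 7, 9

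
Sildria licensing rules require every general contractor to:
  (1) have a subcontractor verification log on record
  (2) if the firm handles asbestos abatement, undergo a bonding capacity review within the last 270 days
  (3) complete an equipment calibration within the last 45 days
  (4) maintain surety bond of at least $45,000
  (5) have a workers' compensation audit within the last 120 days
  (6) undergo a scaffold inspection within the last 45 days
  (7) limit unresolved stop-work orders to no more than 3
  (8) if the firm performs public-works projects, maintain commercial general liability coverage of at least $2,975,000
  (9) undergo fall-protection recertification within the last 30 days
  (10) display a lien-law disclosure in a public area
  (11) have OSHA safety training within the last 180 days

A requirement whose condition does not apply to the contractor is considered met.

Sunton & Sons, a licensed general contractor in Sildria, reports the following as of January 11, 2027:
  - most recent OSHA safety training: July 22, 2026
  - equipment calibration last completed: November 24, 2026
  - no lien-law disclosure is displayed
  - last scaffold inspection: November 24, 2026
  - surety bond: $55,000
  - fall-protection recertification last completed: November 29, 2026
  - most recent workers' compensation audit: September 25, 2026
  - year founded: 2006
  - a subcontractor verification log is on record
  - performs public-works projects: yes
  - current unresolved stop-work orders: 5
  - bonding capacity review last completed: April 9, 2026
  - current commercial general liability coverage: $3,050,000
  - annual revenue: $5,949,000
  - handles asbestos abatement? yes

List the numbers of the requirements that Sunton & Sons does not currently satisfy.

2, 3, 6, 7, 9, 10

1. subcontractor verification log present → met
2. condition 'handles asbestos abatement' holds; bonding capacity review 277 days ago vs limit 270 → not met
3. equipment calibration 48 days ago vs limit 45 → not met
4. surety bond $55,000 ≥ $45,000 → met
5. workers' compensation audit 108 days ago vs limit 120 → met
6. scaffold inspection 48 days ago vs limit 45 → not met
7. unresolved stop-work orders 5 > 3 → not met
8. condition 'performs public-works projects' holds; commercial general liability coverage $3,050,000 ≥ $2,975,000 → met
9. fall-protection recertification 43 days ago vs limit 30 → not met
10. lien-law disclosure absent → not met
11. OSHA safety training 173 days ago vs limit 180 → met
Not met: 2, 3, 6, 7, 9, 10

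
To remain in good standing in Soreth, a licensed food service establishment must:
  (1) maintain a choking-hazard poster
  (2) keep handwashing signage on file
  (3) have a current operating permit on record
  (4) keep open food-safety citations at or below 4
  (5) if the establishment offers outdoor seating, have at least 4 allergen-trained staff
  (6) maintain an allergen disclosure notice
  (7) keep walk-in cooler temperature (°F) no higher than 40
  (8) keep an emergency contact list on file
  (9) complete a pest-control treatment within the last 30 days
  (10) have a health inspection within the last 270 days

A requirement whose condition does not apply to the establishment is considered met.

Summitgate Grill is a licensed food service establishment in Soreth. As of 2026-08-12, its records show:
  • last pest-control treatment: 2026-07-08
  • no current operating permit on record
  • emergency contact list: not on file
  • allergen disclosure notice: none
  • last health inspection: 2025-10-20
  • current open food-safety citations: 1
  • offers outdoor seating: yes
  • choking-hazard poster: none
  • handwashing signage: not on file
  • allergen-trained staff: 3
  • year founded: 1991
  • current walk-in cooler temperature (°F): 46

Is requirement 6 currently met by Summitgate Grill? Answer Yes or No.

No

6. allergen disclosure notice absent → not met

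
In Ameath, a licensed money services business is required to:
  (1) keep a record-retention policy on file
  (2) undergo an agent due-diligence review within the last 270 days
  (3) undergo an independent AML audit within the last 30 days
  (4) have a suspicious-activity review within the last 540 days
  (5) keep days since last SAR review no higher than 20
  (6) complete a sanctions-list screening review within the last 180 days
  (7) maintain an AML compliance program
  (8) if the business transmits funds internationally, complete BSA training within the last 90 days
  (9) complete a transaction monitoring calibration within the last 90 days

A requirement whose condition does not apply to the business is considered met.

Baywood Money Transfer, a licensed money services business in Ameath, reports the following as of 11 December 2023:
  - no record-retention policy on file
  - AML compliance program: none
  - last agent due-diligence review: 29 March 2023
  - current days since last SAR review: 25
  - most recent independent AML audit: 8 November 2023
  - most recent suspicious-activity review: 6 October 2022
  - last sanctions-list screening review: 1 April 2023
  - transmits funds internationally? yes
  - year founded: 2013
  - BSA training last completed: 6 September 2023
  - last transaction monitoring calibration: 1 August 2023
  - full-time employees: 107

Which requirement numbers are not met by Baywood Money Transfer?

1, 3, 5, 6, 7, 8, 9

1. record-retention policy absent → not met
2. agent due-diligence review 257 days ago vs limit 270 → met
3. independent AML audit 33 days ago vs limit 30 → not met
4. suspicious-activity review 431 days ago vs limit 540 → met
5. days since last SAR review 25 > 20 → not met
6. sanctions-list screening review 254 days ago vs limit 180 → not met
7. AML compliance program absent → not met
8. condition 'transmits funds internationally' holds; BSA training 96 days ago vs limit 90 → not met
9. transaction monitoring calibration 132 days ago vs limit 90 → not met
Not met: 1, 3, 5, 6, 7, 8, 9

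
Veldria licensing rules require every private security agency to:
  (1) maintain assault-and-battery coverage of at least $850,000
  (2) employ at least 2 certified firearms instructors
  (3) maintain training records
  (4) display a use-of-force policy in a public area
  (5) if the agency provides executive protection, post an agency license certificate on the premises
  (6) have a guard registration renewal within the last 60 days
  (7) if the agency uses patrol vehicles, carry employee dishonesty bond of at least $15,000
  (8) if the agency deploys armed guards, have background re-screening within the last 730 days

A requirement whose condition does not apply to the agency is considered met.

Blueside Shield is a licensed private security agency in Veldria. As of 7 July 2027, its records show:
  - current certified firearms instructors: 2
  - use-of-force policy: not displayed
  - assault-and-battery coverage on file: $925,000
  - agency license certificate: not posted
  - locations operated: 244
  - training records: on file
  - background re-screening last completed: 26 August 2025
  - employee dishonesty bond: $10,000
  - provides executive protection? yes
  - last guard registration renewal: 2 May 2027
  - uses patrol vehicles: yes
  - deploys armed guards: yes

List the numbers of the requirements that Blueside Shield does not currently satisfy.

1. assault-and-battery coverage $925,000 ≥ $850,000 → met
2. certified firearms instructors 2 ≥ 2 → met
3. training records present → met
4. use-of-force policy absent → not met
5. condition 'provides executive protection' holds; agency license certificate absent → not met
6. guard registration renewal 66 days ago vs limit 60 → not met
7. condition 'uses patrol vehicles' holds; employee dishonesty bond $10,000 < $15,000 → not met
8. condition 'deploys armed guards' holds; background re-screening 680 days ago vs limit 730 → met
Not met: 4, 5, 6, 7

4, 5, 6, 7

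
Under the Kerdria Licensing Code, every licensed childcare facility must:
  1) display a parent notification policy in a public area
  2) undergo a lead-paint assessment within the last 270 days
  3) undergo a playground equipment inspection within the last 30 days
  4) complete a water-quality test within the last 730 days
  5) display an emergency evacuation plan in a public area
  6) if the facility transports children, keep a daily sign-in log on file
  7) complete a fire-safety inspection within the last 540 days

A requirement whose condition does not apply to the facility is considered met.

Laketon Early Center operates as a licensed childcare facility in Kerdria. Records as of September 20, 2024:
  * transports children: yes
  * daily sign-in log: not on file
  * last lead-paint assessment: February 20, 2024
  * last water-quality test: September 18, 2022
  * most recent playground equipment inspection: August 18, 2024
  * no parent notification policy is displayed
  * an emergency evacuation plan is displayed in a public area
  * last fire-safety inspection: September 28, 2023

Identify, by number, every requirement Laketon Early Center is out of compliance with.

1. parent notification policy absent → not met
2. lead-paint assessment 213 days ago vs limit 270 → met
3. playground equipment inspection 33 days ago vs limit 30 → not met
4. water-quality test 733 days ago vs limit 730 → not met
5. emergency evacuation plan present → met
6. condition 'transports children' holds; daily sign-in log absent → not met
7. fire-safety inspection 358 days ago vs limit 540 → met
Not met: 1, 3, 4, 6

1, 3, 4, 6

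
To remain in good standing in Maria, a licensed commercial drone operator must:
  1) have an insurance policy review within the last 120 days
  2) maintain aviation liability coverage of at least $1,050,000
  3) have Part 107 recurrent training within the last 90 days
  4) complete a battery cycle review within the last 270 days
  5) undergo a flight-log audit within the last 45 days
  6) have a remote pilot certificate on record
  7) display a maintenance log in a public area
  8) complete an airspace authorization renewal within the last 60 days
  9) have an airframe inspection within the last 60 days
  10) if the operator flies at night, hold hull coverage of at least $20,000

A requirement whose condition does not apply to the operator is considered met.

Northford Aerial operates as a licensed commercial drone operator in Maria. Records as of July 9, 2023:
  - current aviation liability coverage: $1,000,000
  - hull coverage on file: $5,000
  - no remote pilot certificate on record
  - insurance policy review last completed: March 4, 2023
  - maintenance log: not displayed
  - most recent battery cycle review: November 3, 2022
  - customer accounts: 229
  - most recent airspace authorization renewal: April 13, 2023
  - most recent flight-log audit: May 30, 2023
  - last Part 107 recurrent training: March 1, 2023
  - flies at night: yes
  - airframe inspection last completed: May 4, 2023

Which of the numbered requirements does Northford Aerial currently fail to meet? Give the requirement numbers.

1. insurance policy review 127 days ago vs limit 120 → not met
2. aviation liability coverage $1,000,000 < $1,050,000 → not met
3. Part 107 recurrent training 130 days ago vs limit 90 → not met
4. battery cycle review 248 days ago vs limit 270 → met
5. flight-log audit 40 days ago vs limit 45 → met
6. remote pilot certificate absent → not met
7. maintenance log absent → not met
8. airspace authorization renewal 87 days ago vs limit 60 → not met
9. airframe inspection 66 days ago vs limit 60 → not met
10. condition 'flies at night' holds; hull coverage $5,000 < $20,000 → not met
Not met: 1, 2, 3, 6, 7, 8, 9, 10

1, 2, 3, 6, 7, 8, 9, 10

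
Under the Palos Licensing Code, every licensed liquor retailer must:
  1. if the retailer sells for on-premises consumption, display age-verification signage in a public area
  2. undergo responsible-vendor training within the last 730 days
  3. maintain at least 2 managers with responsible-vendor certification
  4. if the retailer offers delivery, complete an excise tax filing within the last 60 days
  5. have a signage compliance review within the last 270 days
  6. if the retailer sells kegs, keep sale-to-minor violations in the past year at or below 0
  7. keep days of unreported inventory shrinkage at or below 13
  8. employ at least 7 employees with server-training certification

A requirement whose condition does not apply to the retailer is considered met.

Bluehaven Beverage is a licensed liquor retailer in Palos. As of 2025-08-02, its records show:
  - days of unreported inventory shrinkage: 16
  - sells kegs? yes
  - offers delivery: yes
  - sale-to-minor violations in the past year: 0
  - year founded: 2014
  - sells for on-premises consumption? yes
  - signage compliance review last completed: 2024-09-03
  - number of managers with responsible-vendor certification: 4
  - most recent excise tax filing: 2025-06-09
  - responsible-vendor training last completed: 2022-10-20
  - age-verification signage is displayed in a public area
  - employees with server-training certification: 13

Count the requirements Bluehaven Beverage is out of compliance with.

1. condition 'sells for on-premises consumption' holds; age-verification signage present → met
2. responsible-vendor training 1017 days ago vs limit 730 → not met
3. managers with responsible-vendor certification 4 ≥ 2 → met
4. condition 'offers delivery' holds; excise tax filing 54 days ago vs limit 60 → met
5. signage compliance review 333 days ago vs limit 270 → not met
6. condition 'sells kegs' holds; sale-to-minor violations in the past year 0 ≤ 0 → met
7. days of unreported inventory shrinkage 16 > 13 → not met
8. employees with server-training certification 13 ≥ 7 → met
Not met: 3 of 8

3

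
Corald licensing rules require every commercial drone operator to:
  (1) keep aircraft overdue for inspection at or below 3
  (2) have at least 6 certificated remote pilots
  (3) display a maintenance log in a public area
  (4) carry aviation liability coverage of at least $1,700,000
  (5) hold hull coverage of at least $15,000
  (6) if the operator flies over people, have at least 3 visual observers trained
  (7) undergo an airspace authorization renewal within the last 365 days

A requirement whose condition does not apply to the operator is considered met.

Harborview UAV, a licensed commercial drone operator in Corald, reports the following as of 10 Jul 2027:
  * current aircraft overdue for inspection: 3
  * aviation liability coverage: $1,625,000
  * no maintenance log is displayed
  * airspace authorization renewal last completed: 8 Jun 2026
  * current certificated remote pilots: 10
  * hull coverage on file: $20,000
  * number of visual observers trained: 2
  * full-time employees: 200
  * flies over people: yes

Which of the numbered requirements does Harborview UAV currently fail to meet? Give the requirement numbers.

3, 4, 6, 7

1. aircraft overdue for inspection 3 ≤ 3 → met
2. certificated remote pilots 10 ≥ 6 → met
3. maintenance log absent → not met
4. aviation liability coverage $1,625,000 < $1,700,000 → not met
5. hull coverage $20,000 ≥ $15,000 → met
6. condition 'flies over people' holds; visual observers trained 2 < 3 → not met
7. airspace authorization renewal 397 days ago vs limit 365 → not met
Not met: 3, 4, 6, 7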